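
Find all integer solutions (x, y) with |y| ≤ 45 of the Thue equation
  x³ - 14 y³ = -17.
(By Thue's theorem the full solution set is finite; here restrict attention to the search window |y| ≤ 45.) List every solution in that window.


The equation is x³ - 14y³ = -17. For fixed y, x³ = 14·y³ − 17, so a solution requires the RHS to be a perfect cube.
Strategy: iterate y from -45 to 45, compute RHS = 14·y³ − 17, and check whether it is a (positive or negative) perfect cube.
Check small values of y:
  y = 0: RHS = -17 is not a perfect cube.
  y = 1: RHS = -3 is not a perfect cube.
  y = -1: RHS = -31 is not a perfect cube.
  y = 2: RHS = 95 is not a perfect cube.
  y = -2: RHS = -129 is not a perfect cube.
  y = 3: RHS = 361 is not a perfect cube.
  y = -3: RHS = -395 is not a perfect cube.
Continuing the search up to |y| = 45 finds no solutions either.
No (x, y) in the scanned range satisfies the equation.

No integer solutions with |y| ≤ 45.


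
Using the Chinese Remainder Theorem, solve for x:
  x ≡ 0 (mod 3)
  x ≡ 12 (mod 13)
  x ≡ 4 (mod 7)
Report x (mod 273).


Moduli 3, 13, 7 are pairwise coprime; by CRT there is a unique solution modulo M = 3 · 13 · 7 = 273.
Solve pairwise, accumulating the modulus:
  Start with x ≡ 0 (mod 3).
  Combine with x ≡ 12 (mod 13): since gcd(3, 13) = 1, we get a unique residue mod 39.
    Write x = 0 + 3·t and substitute into x ≡ 12 (mod 13): 3·t ≡ 12 − 0 = 12 (mod 13).
    The inverse of 3 mod 13 is 9 (since 3·9 = 27 = 2·13 + 1), so t ≡ 9·12 = 108 ≡ 4 (mod 13).
    Then x = 0 + 3·4 = 12, valid modulo lcm(3, 13) = 39: x ≡ 12 (mod 39).
  Combine with x ≡ 4 (mod 7): since gcd(39, 7) = 1, we get a unique residue mod 273.
    Write x = 12 + 39·t and substitute into x ≡ 4 (mod 7): 39·t ≡ 4 − 12 = -8 (mod 7).
    Reduce coefficients mod 7: 4·t ≡ 6 (mod 7).
    The inverse of 4 mod 7 is 2 (since 4·2 = 8 = 1·7 + 1), so t ≡ 2·6 = 12 ≡ 5 (mod 7).
    Then x = 12 + 39·5 = 207, valid modulo lcm(39, 7) = 273: x ≡ 207 (mod 273).
Verify: 207 mod 3 = 0 ✓, 207 mod 13 = 12 ✓, 207 mod 7 = 4 ✓.

x ≡ 207 (mod 273).


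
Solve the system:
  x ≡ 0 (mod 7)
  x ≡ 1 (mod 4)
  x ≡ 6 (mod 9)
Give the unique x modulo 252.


Moduli 7, 4, 9 are pairwise coprime; by CRT there is a unique solution modulo M = 7 · 4 · 9 = 252.
Solve pairwise, accumulating the modulus:
  Start with x ≡ 0 (mod 7).
  Combine with x ≡ 1 (mod 4): since gcd(7, 4) = 1, we get a unique residue mod 28.
    Write x = 0 + 7·t and substitute into x ≡ 1 (mod 4): 7·t ≡ 1 − 0 = 1 (mod 4).
    Reduce coefficients mod 4: 3·t ≡ 1 (mod 4).
    The inverse of 3 mod 4 is 3 (since 3·3 = 9 = 2·4 + 1), so t ≡ 3·1 = 3 ≡ 3 (mod 4).
    Then x = 0 + 7·3 = 21, valid modulo lcm(7, 4) = 28: x ≡ 21 (mod 28).
  Combine with x ≡ 6 (mod 9): since gcd(28, 9) = 1, we get a unique residue mod 252.
    Write x = 21 + 28·t and substitute into x ≡ 6 (mod 9): 28·t ≡ 6 − 21 = -15 (mod 9).
    Reduce coefficients mod 9: 1·t ≡ 3 (mod 9).
    So t ≡ 3 (mod 9).
    Then x = 21 + 28·3 = 105, valid modulo lcm(28, 9) = 252: x ≡ 105 (mod 252).
Verify: 105 mod 7 = 0 ✓, 105 mod 4 = 1 ✓, 105 mod 9 = 6 ✓.

x ≡ 105 (mod 252).


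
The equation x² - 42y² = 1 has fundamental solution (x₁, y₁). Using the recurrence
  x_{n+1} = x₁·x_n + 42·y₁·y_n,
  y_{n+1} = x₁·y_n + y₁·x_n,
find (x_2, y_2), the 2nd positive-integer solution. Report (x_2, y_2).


Step 1: Find the fundamental solution (x₁, y₁) of x² - 42y² = 1.
  Expand √42 as a continued fraction. a₀ = ⌊√42⌋ = 6; iterate m_{k+1} = d_k·a_k − m_k, d_{k+1} = (42 − m_{k+1}²)/d_k, a_{k+1} = ⌊(a₀ + m_{k+1})/d_{k+1}⌋ (starting m₀ = 0, d₀ = 1), with convergents p_k = a_k·p_{k-1} + p_{k-2}, q_k = a_k·q_{k-1} + q_{k-2} (p₋₁ = 1, q₋₁ = 0):
  k = 0: a₀ = 6; p₀/q₀ = 6/1; p₀² − 42·q₀² = 36 − 42 = -6.
  k = 1: m = 6, d = 6, a = ⌊(6 + 6)/6⌋ = 2; p/q = (2·6 + 1)/(2·1 + 0) = 13/2; p² − 42·q² = 169 − 168 = 1.
  The first convergent with p² − 42·q² = 1 gives the fundamental solution (x₁, y₁) = (13, 2).
Step 2: Apply the recurrence (x_{n+1}, y_{n+1}) = (x₁x_n + 42y₁y_n, x₁y_n + y₁x_n) repeatedly.
  From (x_1, y_1) = (13, 2): x_2 = 13·13 + 42·2·2 = 337; y_2 = 13·2 + 2·13 = 52.
Step 3: Verify x_2² - 42·y_2² = 113569 - 113568 = 1 (should be 1). ✓

(x_1, y_1) = (13, 2); (x_2, y_2) = (337, 52).


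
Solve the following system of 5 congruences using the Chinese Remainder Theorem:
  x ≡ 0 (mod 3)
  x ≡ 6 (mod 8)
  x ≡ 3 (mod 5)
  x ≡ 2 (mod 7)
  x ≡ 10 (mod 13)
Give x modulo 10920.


Product of moduli M = 3 · 8 · 5 · 7 · 13 = 10920.
Merge one congruence at a time:
  Start: x ≡ 0 (mod 3).
  Combine with x ≡ 6 (mod 8); new modulus lcm = 24.
    Write x = 0 + 3·t and substitute into x ≡ 6 (mod 8): 3·t ≡ 6 − 0 = 6 (mod 8).
    The inverse of 3 mod 8 is 3 (since 3·3 = 9 = 1·8 + 1), so t ≡ 3·6 = 18 ≡ 2 (mod 8).
    Then x = 0 + 3·2 = 6, valid modulo lcm(3, 8) = 24: x ≡ 6 (mod 24).
  Combine with x ≡ 3 (mod 5); new modulus lcm = 120.
    Write x = 6 + 24·t and substitute into x ≡ 3 (mod 5): 24·t ≡ 3 − 6 = -3 (mod 5).
    Reduce coefficients mod 5: 4·t ≡ 2 (mod 5).
    The inverse of 4 mod 5 is 4 (since 4·4 = 16 = 3·5 + 1), so t ≡ 4·2 = 8 ≡ 3 (mod 5).
    Then x = 6 + 24·3 = 78, valid modulo lcm(24, 5) = 120: x ≡ 78 (mod 120).
  Combine with x ≡ 2 (mod 7); new modulus lcm = 840.
    Write x = 78 + 120·t and substitute into x ≡ 2 (mod 7): 120·t ≡ 2 − 78 = -76 (mod 7).
    Reduce coefficients mod 7: 1·t ≡ 1 (mod 7).
    So t ≡ 1 (mod 7).
    Then x = 78 + 120·1 = 198, valid modulo lcm(120, 7) = 840: x ≡ 198 (mod 840).
  Combine with x ≡ 10 (mod 13); new modulus lcm = 10920.
    Write x = 198 + 840·t and substitute into x ≡ 10 (mod 13): 840·t ≡ 10 − 198 = -188 (mod 13).
    Reduce coefficients mod 13: 8·t ≡ 7 (mod 13).
    The inverse of 8 mod 13 is 5 (since 8·5 = 40 = 3·13 + 1), so t ≡ 5·7 = 35 ≡ 9 (mod 13).
    Then x = 198 + 840·9 = 7758, valid modulo lcm(840, 13) = 10920: x ≡ 7758 (mod 10920).
Verify against each original: 7758 mod 3 = 0, 7758 mod 8 = 6, 7758 mod 5 = 3, 7758 mod 7 = 2, 7758 mod 13 = 10.

x ≡ 7758 (mod 10920).


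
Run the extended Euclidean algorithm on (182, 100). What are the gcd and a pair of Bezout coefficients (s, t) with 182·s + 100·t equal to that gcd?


Euclidean algorithm on (182, 100) — divide until remainder is 0:
  182 = 1 · 100 + 82
  100 = 1 · 82 + 18
  82 = 4 · 18 + 10
  18 = 1 · 10 + 8
  10 = 1 · 8 + 2
  8 = 4 · 2 + 0
gcd(182, 100) = 2.
Track Bezout coefficients alongside the remainders: start with r₀ = 182 = a·1 + b·0 (s = 1, t = 0) and r₁ = 100 = a·0 + b·1 (s = 0, t = 1); each new remainder r_{k+1} = r_{k-1} − q_k·r_k inherits s_{k+1} = s_{k-1} − q_k·s_k, t_{k+1} = t_{k-1} − q_k·t_k, so r_k = a·s_k + b·t_k at every step:
  q = 1: r = 82, s = 1 − 1·0 = 1, t = 0 − 1·1 = -1  (check: 182·1 + 100·(-1) = 82)
  q = 1: r = 18, s = 0 − 1·1 = -1, t = 1 − 1·(-1) = 2  (check: 182·(-1) + 100·2 = 18)
  q = 4: r = 10, s = 1 − 4·(-1) = 5, t = -1 − 4·2 = -9  (check: 182·5 + 100·(-9) = 10)
  q = 1: r = 8, s = -1 − 1·5 = -6, t = 2 − 1·(-9) = 11  (check: 182·(-6) + 100·11 = 8)
  q = 1: r = 2, s = 5 − 1·(-6) = 11, t = -9 − 1·11 = -20  (check: 182·11 + 100·(-20) = 2)
The row with r = 2 (the gcd) gives the Bezout coefficients s = 11, t = -20.
Result: 182 · (11) + 100 · (-20) = 2.

gcd(182, 100) = 2; s = 11, t = -20 (check: 182·11 + 100·(-20) = 2).


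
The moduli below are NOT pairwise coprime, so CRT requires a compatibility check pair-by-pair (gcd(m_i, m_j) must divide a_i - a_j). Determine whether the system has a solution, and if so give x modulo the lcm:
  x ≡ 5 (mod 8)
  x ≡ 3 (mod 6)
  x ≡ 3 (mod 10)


Moduli 8, 6, 10 are not pairwise coprime, so CRT works modulo lcm(m_i) when all pairwise compatibility conditions hold.
Pairwise compatibility: gcd(m_i, m_j) must divide a_i - a_j for every pair.
Merge one congruence at a time:
  Start: x ≡ 5 (mod 8).
  Combine with x ≡ 3 (mod 6): gcd(8, 6) = 2; 3 - 5 = -2, which IS divisible by 2, so compatible.
    Write x = 5 + 8·t and substitute into x ≡ 3 (mod 6): 8·t ≡ 3 − 5 = -2 (mod 6).
    Divide the congruence (and modulus) by g = 2: 4·t ≡ -1 (mod 3).
    Reduce coefficients mod 3: 1·t ≡ 2 (mod 3).
    So t ≡ 2 (mod 3).
    Then x = 5 + 8·2 = 21, valid modulo lcm(8, 6) = 24: x ≡ 21 (mod 24).
  Combine with x ≡ 3 (mod 10): gcd(24, 10) = 2; 3 - 21 = -18, which IS divisible by 2, so compatible.
    Write x = 21 + 24·t and substitute into x ≡ 3 (mod 10): 24·t ≡ 3 − 21 = -18 (mod 10).
    Divide the congruence (and modulus) by g = 2: 12·t ≡ -9 (mod 5).
    Reduce coefficients mod 5: 2·t ≡ 1 (mod 5).
    The inverse of 2 mod 5 is 3 (since 2·3 = 6 = 1·5 + 1), so t ≡ 3·1 = 3 ≡ 3 (mod 5).
    Then x = 21 + 24·3 = 93, valid modulo lcm(24, 10) = 120: x ≡ 93 (mod 120).
Verify: 93 mod 8 = 5, 93 mod 6 = 3, 93 mod 10 = 3.

x ≡ 93 (mod 120).


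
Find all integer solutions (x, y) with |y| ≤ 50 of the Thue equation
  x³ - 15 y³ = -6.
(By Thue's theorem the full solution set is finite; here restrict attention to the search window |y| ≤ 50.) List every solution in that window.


The equation is x³ - 15y³ = -6. For fixed y, x³ = 15·y³ − 6, so a solution requires the RHS to be a perfect cube.
Strategy: iterate y from -50 to 50, compute RHS = 15·y³ − 6, and check whether it is a (positive or negative) perfect cube.
Check small values of y:
  y = 0: RHS = -6 is not a perfect cube.
  y = 1: RHS = 9 is not a perfect cube.
  y = -1: RHS = -21 is not a perfect cube.
  y = 2: RHS = 114 is not a perfect cube.
  y = -2: RHS = -126 is not a perfect cube.
  y = 3: RHS = 399 is not a perfect cube.
  y = -3: RHS = -411 is not a perfect cube.
Continuing the search up to |y| = 50 finds no solutions either.
No (x, y) in the scanned range satisfies the equation.

No integer solutions with |y| ≤ 50.


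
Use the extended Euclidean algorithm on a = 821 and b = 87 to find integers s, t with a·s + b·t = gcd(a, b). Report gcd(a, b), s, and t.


Euclidean algorithm on (821, 87) — divide until remainder is 0:
  821 = 9 · 87 + 38
  87 = 2 · 38 + 11
  38 = 3 · 11 + 5
  11 = 2 · 5 + 1
  5 = 5 · 1 + 0
gcd(821, 87) = 1.
Track Bezout coefficients alongside the remainders: start with r₀ = 821 = a·1 + b·0 (s = 1, t = 0) and r₁ = 87 = a·0 + b·1 (s = 0, t = 1); each new remainder r_{k+1} = r_{k-1} − q_k·r_k inherits s_{k+1} = s_{k-1} − q_k·s_k, t_{k+1} = t_{k-1} − q_k·t_k, so r_k = a·s_k + b·t_k at every step:
  q = 9: r = 38, s = 1 − 9·0 = 1, t = 0 − 9·1 = -9  (check: 821·1 + 87·(-9) = 38)
  q = 2: r = 11, s = 0 − 2·1 = -2, t = 1 − 2·(-9) = 19  (check: 821·(-2) + 87·19 = 11)
  q = 3: r = 5, s = 1 − 3·(-2) = 7, t = -9 − 3·19 = -66  (check: 821·7 + 87·(-66) = 5)
  q = 2: r = 1, s = -2 − 2·7 = -16, t = 19 − 2·(-66) = 151  (check: 821·(-16) + 87·151 = 1)
The row with r = 1 (the gcd) gives the Bezout coefficients s = -16, t = 151.
Result: 821 · (-16) + 87 · (151) = 1.

gcd(821, 87) = 1; s = -16, t = 151 (check: 821·(-16) + 87·151 = 1).


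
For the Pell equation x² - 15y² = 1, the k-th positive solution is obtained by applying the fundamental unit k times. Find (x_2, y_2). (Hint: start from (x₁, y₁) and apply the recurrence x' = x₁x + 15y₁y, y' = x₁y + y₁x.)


Step 1: Find the fundamental solution (x₁, y₁) of x² - 15y² = 1.
  Expand √15 as a continued fraction. a₀ = ⌊√15⌋ = 3; iterate m_{k+1} = d_k·a_k − m_k, d_{k+1} = (15 − m_{k+1}²)/d_k, a_{k+1} = ⌊(a₀ + m_{k+1})/d_{k+1}⌋ (starting m₀ = 0, d₀ = 1), with convergents p_k = a_k·p_{k-1} + p_{k-2}, q_k = a_k·q_{k-1} + q_{k-2} (p₋₁ = 1, q₋₁ = 0):
  k = 0: a₀ = 3; p₀/q₀ = 3/1; p₀² − 15·q₀² = 9 − 15 = -6.
  k = 1: m = 3, d = 6, a = ⌊(3 + 3)/6⌋ = 1; p/q = (1·3 + 1)/(1·1 + 0) = 4/1; p² − 15·q² = 16 − 15 = 1.
  The first convergent with p² − 15·q² = 1 gives the fundamental solution (x₁, y₁) = (4, 1).
Step 2: Apply the recurrence (x_{n+1}, y_{n+1}) = (x₁x_n + 15y₁y_n, x₁y_n + y₁x_n) repeatedly.
  From (x_1, y_1) = (4, 1): x_2 = 4·4 + 15·1·1 = 31; y_2 = 4·1 + 1·4 = 8.
Step 3: Verify x_2² - 15·y_2² = 961 - 960 = 1 (should be 1). ✓

(x_1, y_1) = (4, 1); (x_2, y_2) = (31, 8).


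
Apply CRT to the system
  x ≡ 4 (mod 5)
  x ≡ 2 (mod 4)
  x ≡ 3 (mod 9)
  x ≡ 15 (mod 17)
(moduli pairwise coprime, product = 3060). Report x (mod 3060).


Product of moduli M = 5 · 4 · 9 · 17 = 3060.
Merge one congruence at a time:
  Start: x ≡ 4 (mod 5).
  Combine with x ≡ 2 (mod 4); new modulus lcm = 20.
    Write x = 4 + 5·t and substitute into x ≡ 2 (mod 4): 5·t ≡ 2 − 4 = -2 (mod 4).
    Reduce coefficients mod 4: 1·t ≡ 2 (mod 4).
    So t ≡ 2 (mod 4).
    Then x = 4 + 5·2 = 14, valid modulo lcm(5, 4) = 20: x ≡ 14 (mod 20).
  Combine with x ≡ 3 (mod 9); new modulus lcm = 180.
    Write x = 14 + 20·t and substitute into x ≡ 3 (mod 9): 20·t ≡ 3 − 14 = -11 (mod 9).
    Reduce coefficients mod 9: 2·t ≡ 7 (mod 9).
    The inverse of 2 mod 9 is 5 (since 2·5 = 10 = 1·9 + 1), so t ≡ 5·7 = 35 ≡ 8 (mod 9).
    Then x = 14 + 20·8 = 174, valid modulo lcm(20, 9) = 180: x ≡ 174 (mod 180).
  Combine with x ≡ 15 (mod 17); new modulus lcm = 3060.
    Write x = 174 + 180·t and substitute into x ≡ 15 (mod 17): 180·t ≡ 15 − 174 = -159 (mod 17).
    Reduce coefficients mod 17: 10·t ≡ 11 (mod 17).
    The inverse of 10 mod 17 is 12 (since 10·12 = 120 = 7·17 + 1), so t ≡ 12·11 = 132 ≡ 13 (mod 17).
    Then x = 174 + 180·13 = 2514, valid modulo lcm(180, 17) = 3060: x ≡ 2514 (mod 3060).
Verify against each original: 2514 mod 5 = 4, 2514 mod 4 = 2, 2514 mod 9 = 3, 2514 mod 17 = 15.

x ≡ 2514 (mod 3060).


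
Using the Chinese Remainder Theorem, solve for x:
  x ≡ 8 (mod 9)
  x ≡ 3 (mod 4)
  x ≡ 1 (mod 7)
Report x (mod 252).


Moduli 9, 4, 7 are pairwise coprime; by CRT there is a unique solution modulo M = 9 · 4 · 7 = 252.
Solve pairwise, accumulating the modulus:
  Start with x ≡ 8 (mod 9).
  Combine with x ≡ 3 (mod 4): since gcd(9, 4) = 1, we get a unique residue mod 36.
    Write x = 8 + 9·t and substitute into x ≡ 3 (mod 4): 9·t ≡ 3 − 8 = -5 (mod 4).
    Reduce coefficients mod 4: 1·t ≡ 3 (mod 4).
    So t ≡ 3 (mod 4).
    Then x = 8 + 9·3 = 35, valid modulo lcm(9, 4) = 36: x ≡ 35 (mod 36).
  Combine with x ≡ 1 (mod 7): since gcd(36, 7) = 1, we get a unique residue mod 252.
    Write x = 35 + 36·t and substitute into x ≡ 1 (mod 7): 36·t ≡ 1 − 35 = -34 (mod 7).
    Reduce coefficients mod 7: 1·t ≡ 1 (mod 7).
    So t ≡ 1 (mod 7).
    Then x = 35 + 36·1 = 71, valid modulo lcm(36, 7) = 252: x ≡ 71 (mod 252).
Verify: 71 mod 9 = 8 ✓, 71 mod 4 = 3 ✓, 71 mod 7 = 1 ✓.

x ≡ 71 (mod 252).


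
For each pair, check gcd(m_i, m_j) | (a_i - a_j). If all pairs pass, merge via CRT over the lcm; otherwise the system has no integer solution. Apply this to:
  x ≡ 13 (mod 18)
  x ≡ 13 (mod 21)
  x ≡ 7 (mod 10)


Moduli 18, 21, 10 are not pairwise coprime, so CRT works modulo lcm(m_i) when all pairwise compatibility conditions hold.
Pairwise compatibility: gcd(m_i, m_j) must divide a_i - a_j for every pair.
Merge one congruence at a time:
  Start: x ≡ 13 (mod 18).
  Combine with x ≡ 13 (mod 21): gcd(18, 21) = 3; 13 - 13 = 0, which IS divisible by 3, so compatible.
    Write x = 13 + 18·t and substitute into x ≡ 13 (mod 21): 18·t ≡ 13 − 13 = 0 (mod 21).
    Divide the congruence (and modulus) by g = 3: 6·t ≡ 0 (mod 7).
    The inverse of 6 mod 7 is 6 (since 6·6 = 36 = 5·7 + 1), so t ≡ 6·0 = 0 ≡ 0 (mod 7).
    Then x = 13 + 18·0 = 13, valid modulo lcm(18, 21) = 126: x ≡ 13 (mod 126).
  Combine with x ≡ 7 (mod 10): gcd(126, 10) = 2; 7 - 13 = -6, which IS divisible by 2, so compatible.
    Write x = 13 + 126·t and substitute into x ≡ 7 (mod 10): 126·t ≡ 7 − 13 = -6 (mod 10).
    Divide the congruence (and modulus) by g = 2: 63·t ≡ -3 (mod 5).
    Reduce coefficients mod 5: 3·t ≡ 2 (mod 5).
    The inverse of 3 mod 5 is 2 (since 3·2 = 6 = 1·5 + 1), so t ≡ 2·2 = 4 ≡ 4 (mod 5).
    Then x = 13 + 126·4 = 517, valid modulo lcm(126, 10) = 630: x ≡ 517 (mod 630).
Verify: 517 mod 18 = 13, 517 mod 21 = 13, 517 mod 10 = 7.

x ≡ 517 (mod 630).


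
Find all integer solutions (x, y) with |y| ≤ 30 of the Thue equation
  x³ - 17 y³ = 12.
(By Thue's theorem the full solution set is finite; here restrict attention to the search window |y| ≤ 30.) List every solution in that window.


The equation is x³ - 17y³ = 12. For fixed y, x³ = 17·y³ + 12, so a solution requires the RHS to be a perfect cube.
Strategy: iterate y from -30 to 30, compute RHS = 17·y³ + 12, and check whether it is a (positive or negative) perfect cube.
Check small values of y:
  y = 0: RHS = 12 is not a perfect cube.
  y = 1: RHS = 29 is not a perfect cube.
  y = -1: RHS = -5 is not a perfect cube.
  y = 2: RHS = 148 is not a perfect cube.
  y = -2: RHS = -124 is not a perfect cube.
  y = 3: RHS = 471 is not a perfect cube.
  y = -3: RHS = -447 is not a perfect cube.
Continuing the search up to |y| = 30 finds no solutions either.
No (x, y) in the scanned range satisfies the equation.

No integer solutions with |y| ≤ 30.


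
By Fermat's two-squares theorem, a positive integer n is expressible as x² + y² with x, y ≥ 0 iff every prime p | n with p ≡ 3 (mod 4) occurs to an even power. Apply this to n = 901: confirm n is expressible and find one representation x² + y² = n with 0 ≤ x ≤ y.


Step 1: Factor n = 901 = 17 · 53.
Step 2: Check the mod-4 condition on each prime factor: 17 ≡ 1 (mod 4), exponent 1; 53 ≡ 1 (mod 4), exponent 1.
All primes ≡ 3 (mod 4) appear to even exponent (or don't appear), so by the two-squares theorem n IS expressible as a sum of two squares.
Step 3: Build a representation. Here n = 17 · 53 is a product of primes ≡ 1 (mod 4). Each prime p ≡ 1 (mod 4) is itself a sum of two squares; find a² by testing p − a² for a perfect square:
  17: 17 − 1² = 16 = 4² ⇒ 17 = 1² + 4².
  53: 53 − 1² = 52, 53 − 2² = 49 = 7² ⇒ 53 = 2² + 7².
  Combine using the Brahmagupta–Fibonacci identity (a² + b²)(c² + d²) = (ac − bd)² + (ad + bc)² = (ac + bd)² + (ad − bc)²:
  17 · 53 = 901: from (1² + 4²)(2² + 7²), take (1·2 − 4·7, 1·7 + 4·2) = (2 − 28, 7 + 8) = (-26, 15); dropping signs (only squares matter) gives (26, 15); check 26² + 15² = 676 + 225 = 901 ✓.
Step 4: Order so x ≤ y and verify: 15² + 26² = 225 + 676 = 901 = n. ✓

n = 901 = 15² + 26² (one valid representation with x ≤ y).


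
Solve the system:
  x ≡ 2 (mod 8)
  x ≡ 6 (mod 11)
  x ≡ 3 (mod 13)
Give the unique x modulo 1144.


Moduli 8, 11, 13 are pairwise coprime; by CRT there is a unique solution modulo M = 8 · 11 · 13 = 1144.
Solve pairwise, accumulating the modulus:
  Start with x ≡ 2 (mod 8).
  Combine with x ≡ 6 (mod 11): since gcd(8, 11) = 1, we get a unique residue mod 88.
    Write x = 2 + 8·t and substitute into x ≡ 6 (mod 11): 8·t ≡ 6 − 2 = 4 (mod 11).
    The inverse of 8 mod 11 is 7 (since 8·7 = 56 = 5·11 + 1), so t ≡ 7·4 = 28 ≡ 6 (mod 11).
    Then x = 2 + 8·6 = 50, valid modulo lcm(8, 11) = 88: x ≡ 50 (mod 88).
  Combine with x ≡ 3 (mod 13): since gcd(88, 13) = 1, we get a unique residue mod 1144.
    Write x = 50 + 88·t and substitute into x ≡ 3 (mod 13): 88·t ≡ 3 − 50 = -47 (mod 13).
    Reduce coefficients mod 13: 10·t ≡ 5 (mod 13).
    The inverse of 10 mod 13 is 4 (since 10·4 = 40 = 3·13 + 1), so t ≡ 4·5 = 20 ≡ 7 (mod 13).
    Then x = 50 + 88·7 = 666, valid modulo lcm(88, 13) = 1144: x ≡ 666 (mod 1144).
Verify: 666 mod 8 = 2 ✓, 666 mod 11 = 6 ✓, 666 mod 13 = 3 ✓.

x ≡ 666 (mod 1144).


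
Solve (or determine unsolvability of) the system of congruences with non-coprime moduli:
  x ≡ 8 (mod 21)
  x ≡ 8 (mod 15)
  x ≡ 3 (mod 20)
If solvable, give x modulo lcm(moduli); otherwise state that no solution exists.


Moduli 21, 15, 20 are not pairwise coprime, so CRT works modulo lcm(m_i) when all pairwise compatibility conditions hold.
Pairwise compatibility: gcd(m_i, m_j) must divide a_i - a_j for every pair.
Merge one congruence at a time:
  Start: x ≡ 8 (mod 21).
  Combine with x ≡ 8 (mod 15): gcd(21, 15) = 3; 8 - 8 = 0, which IS divisible by 3, so compatible.
    Write x = 8 + 21·t and substitute into x ≡ 8 (mod 15): 21·t ≡ 8 − 8 = 0 (mod 15).
    Divide the congruence (and modulus) by g = 3: 7·t ≡ 0 (mod 5).
    Reduce coefficients mod 5: 2·t ≡ 0 (mod 5).
    The inverse of 2 mod 5 is 3 (since 2·3 = 6 = 1·5 + 1), so t ≡ 3·0 = 0 ≡ 0 (mod 5).
    Then x = 8 + 21·0 = 8, valid modulo lcm(21, 15) = 105: x ≡ 8 (mod 105).
  Combine with x ≡ 3 (mod 20): gcd(105, 20) = 5; 3 - 8 = -5, which IS divisible by 5, so compatible.
    Write x = 8 + 105·t and substitute into x ≡ 3 (mod 20): 105·t ≡ 3 − 8 = -5 (mod 20).
    Divide the congruence (and modulus) by g = 5: 21·t ≡ -1 (mod 4).
    Reduce coefficients mod 4: 1·t ≡ 3 (mod 4).
    So t ≡ 3 (mod 4).
    Then x = 8 + 105·3 = 323, valid modulo lcm(105, 20) = 420: x ≡ 323 (mod 420).
Verify: 323 mod 21 = 8, 323 mod 15 = 8, 323 mod 20 = 3.

x ≡ 323 (mod 420).


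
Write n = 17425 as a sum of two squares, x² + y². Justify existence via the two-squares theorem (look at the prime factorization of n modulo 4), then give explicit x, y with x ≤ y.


Step 1: Factor n = 17425 = 5^2 · 17 · 41.
Step 2: Check the mod-4 condition on each prime factor: 5 ≡ 1 (mod 4), exponent 2; 17 ≡ 1 (mod 4), exponent 1; 41 ≡ 1 (mod 4), exponent 1.
All primes ≡ 3 (mod 4) appear to even exponent (or don't appear), so by the two-squares theorem n IS expressible as a sum of two squares.
Step 3: Build a representation. Group n = k² · m with k = 5 and m = 17 · 41 = 697 (a product of primes ≡ 1 (mod 4)); a representation of m scales to one of n via (k·x)² + (k·y)² = k²(x² + y²). Each prime p ≡ 1 (mod 4) is itself a sum of two squares; find a² by testing p − a² for a perfect square:
  17: 17 − 1² = 16 = 4² ⇒ 17 = 1² + 4².
  41: 41 − 1² = 40, 41 − 2² = 37, 41 − 3² = 32, 41 − 4² = 25 = 5² ⇒ 41 = 4² + 5².
  Combine using the Brahmagupta–Fibonacci identity (a² + b²)(c² + d²) = (ac − bd)² + (ad + bc)² = (ac + bd)² + (ad − bc)²:
  17 · 41 = 697: from (1² + 4²)(4² + 5²), take (1·4 − 4·5, 1·5 + 4·4) = (4 − 20, 5 + 16) = (-16, 21); dropping signs (only squares matter) gives (16, 21); check 16² + 21² = 256 + 441 = 697 ✓.
  Scale by k = 5: (5·16, 5·21) = (80, 105).
Step 4: Order so x ≤ y and verify: 80² + 105² = 6400 + 11025 = 17425 = n. ✓

n = 17425 = 80² + 105² (one valid representation with x ≤ y).


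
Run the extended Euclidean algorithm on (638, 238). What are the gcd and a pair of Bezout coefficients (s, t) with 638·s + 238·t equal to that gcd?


Euclidean algorithm on (638, 238) — divide until remainder is 0:
  638 = 2 · 238 + 162
  238 = 1 · 162 + 76
  162 = 2 · 76 + 10
  76 = 7 · 10 + 6
  10 = 1 · 6 + 4
  6 = 1 · 4 + 2
  4 = 2 · 2 + 0
gcd(638, 238) = 2.
Track Bezout coefficients alongside the remainders: start with r₀ = 638 = a·1 + b·0 (s = 1, t = 0) and r₁ = 238 = a·0 + b·1 (s = 0, t = 1); each new remainder r_{k+1} = r_{k-1} − q_k·r_k inherits s_{k+1} = s_{k-1} − q_k·s_k, t_{k+1} = t_{k-1} − q_k·t_k, so r_k = a·s_k + b·t_k at every step:
  q = 2: r = 162, s = 1 − 2·0 = 1, t = 0 − 2·1 = -2  (check: 638·1 + 238·(-2) = 162)
  q = 1: r = 76, s = 0 − 1·1 = -1, t = 1 − 1·(-2) = 3  (check: 638·(-1) + 238·3 = 76)
  q = 2: r = 10, s = 1 − 2·(-1) = 3, t = -2 − 2·3 = -8  (check: 638·3 + 238·(-8) = 10)
  q = 7: r = 6, s = -1 − 7·3 = -22, t = 3 − 7·(-8) = 59  (check: 638·(-22) + 238·59 = 6)
  q = 1: r = 4, s = 3 − 1·(-22) = 25, t = -8 − 1·59 = -67  (check: 638·25 + 238·(-67) = 4)
  q = 1: r = 2, s = -22 − 1·25 = -47, t = 59 − 1·(-67) = 126  (check: 638·(-47) + 238·126 = 2)
The row with r = 2 (the gcd) gives the Bezout coefficients s = -47, t = 126.
Result: 638 · (-47) + 238 · (126) = 2.

gcd(638, 238) = 2; s = -47, t = 126 (check: 638·(-47) + 238·126 = 2).


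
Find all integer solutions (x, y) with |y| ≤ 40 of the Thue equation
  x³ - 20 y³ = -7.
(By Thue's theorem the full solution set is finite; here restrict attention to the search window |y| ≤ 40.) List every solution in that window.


The equation is x³ - 20y³ = -7. For fixed y, x³ = 20·y³ − 7, so a solution requires the RHS to be a perfect cube.
Strategy: iterate y from -40 to 40, compute RHS = 20·y³ − 7, and check whether it is a (positive or negative) perfect cube.
Check small values of y:
  y = 0: RHS = -7 is not a perfect cube.
  y = 1: RHS = 13 is not a perfect cube.
  y = -1: RHS = -27 = (-3)³ ⇒ x = -3 works.
  y = 2: RHS = 153 is not a perfect cube.
  y = -2: RHS = -167 is not a perfect cube.
  y = 3: RHS = 533 is not a perfect cube.
  y = -3: RHS = -547 is not a perfect cube.
Continuing the search up to |y| = 40 finds no further solutions beyond those listed.
Collected solutions: (-3, -1).

Solutions (with |y| ≤ 40): (-3, -1).


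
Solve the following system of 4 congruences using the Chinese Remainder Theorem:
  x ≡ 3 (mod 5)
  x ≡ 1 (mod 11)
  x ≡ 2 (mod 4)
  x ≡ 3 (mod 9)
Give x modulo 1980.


Product of moduli M = 5 · 11 · 4 · 9 = 1980.
Merge one congruence at a time:
  Start: x ≡ 3 (mod 5).
  Combine with x ≡ 1 (mod 11); new modulus lcm = 55.
    Write x = 3 + 5·t and substitute into x ≡ 1 (mod 11): 5·t ≡ 1 − 3 = -2 (mod 11).
    Reduce coefficients mod 11: 5·t ≡ 9 (mod 11).
    The inverse of 5 mod 11 is 9 (since 5·9 = 45 = 4·11 + 1), so t ≡ 9·9 = 81 ≡ 4 (mod 11).
    Then x = 3 + 5·4 = 23, valid modulo lcm(5, 11) = 55: x ≡ 23 (mod 55).
  Combine with x ≡ 2 (mod 4); new modulus lcm = 220.
    Write x = 23 + 55·t and substitute into x ≡ 2 (mod 4): 55·t ≡ 2 − 23 = -21 (mod 4).
    Reduce coefficients mod 4: 3·t ≡ 3 (mod 4).
    The inverse of 3 mod 4 is 3 (since 3·3 = 9 = 2·4 + 1), so t ≡ 3·3 = 9 ≡ 1 (mod 4).
    Then x = 23 + 55·1 = 78, valid modulo lcm(55, 4) = 220: x ≡ 78 (mod 220).
  Combine with x ≡ 3 (mod 9); new modulus lcm = 1980.
    Write x = 78 + 220·t and substitute into x ≡ 3 (mod 9): 220·t ≡ 3 − 78 = -75 (mod 9).
    Reduce coefficients mod 9: 4·t ≡ 6 (mod 9).
    The inverse of 4 mod 9 is 7 (since 4·7 = 28 = 3·9 + 1), so t ≡ 7·6 = 42 ≡ 6 (mod 9).
    Then x = 78 + 220·6 = 1398, valid modulo lcm(220, 9) = 1980: x ≡ 1398 (mod 1980).
Verify against each original: 1398 mod 5 = 3, 1398 mod 11 = 1, 1398 mod 4 = 2, 1398 mod 9 = 3.

x ≡ 1398 (mod 1980).


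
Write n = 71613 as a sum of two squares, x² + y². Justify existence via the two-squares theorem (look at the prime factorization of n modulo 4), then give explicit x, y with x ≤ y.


Step 1: Factor n = 71613 = 3^2 · 73 · 109.
Step 2: Check the mod-4 condition on each prime factor: 3 ≡ 3 (mod 4), exponent 2 (must be even); 73 ≡ 1 (mod 4), exponent 1; 109 ≡ 1 (mod 4), exponent 1.
All primes ≡ 3 (mod 4) appear to even exponent (or don't appear), so by the two-squares theorem n IS expressible as a sum of two squares.
Step 3: Build a representation. Group n = k² · m with k = 3 and m = 73 · 109 = 7957 (a product of primes ≡ 1 (mod 4)); a representation of m scales to one of n via (k·x)² + (k·y)² = k²(x² + y²). Each prime p ≡ 1 (mod 4) is itself a sum of two squares; find a² by testing p − a² for a perfect square:
  73: 73 − 1² = 72, 73 − 2² = 69, 73 − 3² = 64 = 8² ⇒ 73 = 3² + 8².
  109: 109 − 1² = 108, 109 − 2² = 105, 109 − 3² = 100 = 10² ⇒ 109 = 3² + 10².
  Combine using the Brahmagupta–Fibonacci identity (a² + b²)(c² + d²) = (ac − bd)² + (ad + bc)² = (ac + bd)² + (ad − bc)²:
  73 · 109 = 7957: from (3² + 8²)(3² + 10²), take (3·3 − 8·10, 3·10 + 8·3) = (9 − 80, 30 + 24) = (-71, 54); dropping signs (only squares matter) gives (71, 54); check 71² + 54² = 5041 + 2916 = 7957 ✓.
  Scale by k = 3: (3·71, 3·54) = (213, 162).
Step 4: Order so x ≤ y and verify: 162² + 213² = 26244 + 45369 = 71613 = n. ✓

n = 71613 = 162² + 213² (one valid representation with x ≤ y).


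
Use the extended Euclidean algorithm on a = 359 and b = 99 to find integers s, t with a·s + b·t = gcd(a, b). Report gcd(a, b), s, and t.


Euclidean algorithm on (359, 99) — divide until remainder is 0:
  359 = 3 · 99 + 62
  99 = 1 · 62 + 37
  62 = 1 · 37 + 25
  37 = 1 · 25 + 12
  25 = 2 · 12 + 1
  12 = 12 · 1 + 0
gcd(359, 99) = 1.
Track Bezout coefficients alongside the remainders: start with r₀ = 359 = a·1 + b·0 (s = 1, t = 0) and r₁ = 99 = a·0 + b·1 (s = 0, t = 1); each new remainder r_{k+1} = r_{k-1} − q_k·r_k inherits s_{k+1} = s_{k-1} − q_k·s_k, t_{k+1} = t_{k-1} − q_k·t_k, so r_k = a·s_k + b·t_k at every step:
  q = 3: r = 62, s = 1 − 3·0 = 1, t = 0 − 3·1 = -3  (check: 359·1 + 99·(-3) = 62)
  q = 1: r = 37, s = 0 − 1·1 = -1, t = 1 − 1·(-3) = 4  (check: 359·(-1) + 99·4 = 37)
  q = 1: r = 25, s = 1 − 1·(-1) = 2, t = -3 − 1·4 = -7  (check: 359·2 + 99·(-7) = 25)
  q = 1: r = 12, s = -1 − 1·2 = -3, t = 4 − 1·(-7) = 11  (check: 359·(-3) + 99·11 = 12)
  q = 2: r = 1, s = 2 − 2·(-3) = 8, t = -7 − 2·11 = -29  (check: 359·8 + 99·(-29) = 1)
The row with r = 1 (the gcd) gives the Bezout coefficients s = 8, t = -29.
Result: 359 · (8) + 99 · (-29) = 1.

gcd(359, 99) = 1; s = 8, t = -29 (check: 359·8 + 99·(-29) = 1).


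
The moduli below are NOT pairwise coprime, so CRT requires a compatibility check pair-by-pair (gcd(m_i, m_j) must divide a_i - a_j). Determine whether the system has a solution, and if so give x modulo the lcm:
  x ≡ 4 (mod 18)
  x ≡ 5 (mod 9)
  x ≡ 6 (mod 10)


Moduli 18, 9, 10 are not pairwise coprime, so CRT works modulo lcm(m_i) when all pairwise compatibility conditions hold.
Pairwise compatibility: gcd(m_i, m_j) must divide a_i - a_j for every pair.
Merge one congruence at a time:
  Start: x ≡ 4 (mod 18).
  Combine with x ≡ 5 (mod 9): gcd(18, 9) = 9, and 5 - 4 = 1 is NOT divisible by 9.
    ⇒ system is inconsistent (no integer solution).

No solution (the system is inconsistent).


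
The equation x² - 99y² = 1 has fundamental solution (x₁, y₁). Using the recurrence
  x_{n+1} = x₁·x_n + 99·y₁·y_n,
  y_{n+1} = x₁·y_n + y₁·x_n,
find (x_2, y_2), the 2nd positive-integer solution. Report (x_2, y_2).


Step 1: Find the fundamental solution (x₁, y₁) of x² - 99y² = 1.
  Expand √99 as a continued fraction. a₀ = ⌊√99⌋ = 9; iterate m_{k+1} = d_k·a_k − m_k, d_{k+1} = (99 − m_{k+1}²)/d_k, a_{k+1} = ⌊(a₀ + m_{k+1})/d_{k+1}⌋ (starting m₀ = 0, d₀ = 1), with convergents p_k = a_k·p_{k-1} + p_{k-2}, q_k = a_k·q_{k-1} + q_{k-2} (p₋₁ = 1, q₋₁ = 0):
  k = 0: a₀ = 9; p₀/q₀ = 9/1; p₀² − 99·q₀² = 81 − 99 = -18.
  k = 1: m = 9, d = 18, a = ⌊(9 + 9)/18⌋ = 1; p/q = (1·9 + 1)/(1·1 + 0) = 10/1; p² − 99·q² = 100 − 99 = 1.
  The first convergent with p² − 99·q² = 1 gives the fundamental solution (x₁, y₁) = (10, 1).
Step 2: Apply the recurrence (x_{n+1}, y_{n+1}) = (x₁x_n + 99y₁y_n, x₁y_n + y₁x_n) repeatedly.
  From (x_1, y_1) = (10, 1): x_2 = 10·10 + 99·1·1 = 199; y_2 = 10·1 + 1·10 = 20.
Step 3: Verify x_2² - 99·y_2² = 39601 - 39600 = 1 (should be 1). ✓

(x_1, y_1) = (10, 1); (x_2, y_2) = (199, 20).


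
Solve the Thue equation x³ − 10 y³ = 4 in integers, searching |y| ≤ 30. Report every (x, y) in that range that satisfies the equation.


The equation is x³ - 10y³ = 4. For fixed y, x³ = 10·y³ + 4, so a solution requires the RHS to be a perfect cube.
Strategy: iterate y from -30 to 30, compute RHS = 10·y³ + 4, and check whether it is a (positive or negative) perfect cube.
Check small values of y:
  y = 0: RHS = 4 is not a perfect cube.
  y = 1: RHS = 14 is not a perfect cube.
  y = -1: RHS = -6 is not a perfect cube.
  y = 2: RHS = 84 is not a perfect cube.
  y = -2: RHS = -76 is not a perfect cube.
  y = 3: RHS = 274 is not a perfect cube.
  y = -3: RHS = -266 is not a perfect cube.
Continuing the search up to |y| = 30 finds no solutions either.
No (x, y) in the scanned range satisfies the equation.

No integer solutions with |y| ≤ 30.


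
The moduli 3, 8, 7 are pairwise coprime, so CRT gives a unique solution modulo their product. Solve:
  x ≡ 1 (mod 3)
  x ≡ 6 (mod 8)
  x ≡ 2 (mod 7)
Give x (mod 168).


Moduli 3, 8, 7 are pairwise coprime; by CRT there is a unique solution modulo M = 3 · 8 · 7 = 168.
Solve pairwise, accumulating the modulus:
  Start with x ≡ 1 (mod 3).
  Combine with x ≡ 6 (mod 8): since gcd(3, 8) = 1, we get a unique residue mod 24.
    Write x = 1 + 3·t and substitute into x ≡ 6 (mod 8): 3·t ≡ 6 − 1 = 5 (mod 8).
    The inverse of 3 mod 8 is 3 (since 3·3 = 9 = 1·8 + 1), so t ≡ 3·5 = 15 ≡ 7 (mod 8).
    Then x = 1 + 3·7 = 22, valid modulo lcm(3, 8) = 24: x ≡ 22 (mod 24).
  Combine with x ≡ 2 (mod 7): since gcd(24, 7) = 1, we get a unique residue mod 168.
    Write x = 22 + 24·t and substitute into x ≡ 2 (mod 7): 24·t ≡ 2 − 22 = -20 (mod 7).
    Reduce coefficients mod 7: 3·t ≡ 1 (mod 7).
    The inverse of 3 mod 7 is 5 (since 3·5 = 15 = 2·7 + 1), so t ≡ 5·1 = 5 ≡ 5 (mod 7).
    Then x = 22 + 24·5 = 142, valid modulo lcm(24, 7) = 168: x ≡ 142 (mod 168).
Verify: 142 mod 3 = 1 ✓, 142 mod 8 = 6 ✓, 142 mod 7 = 2 ✓.

x ≡ 142 (mod 168).


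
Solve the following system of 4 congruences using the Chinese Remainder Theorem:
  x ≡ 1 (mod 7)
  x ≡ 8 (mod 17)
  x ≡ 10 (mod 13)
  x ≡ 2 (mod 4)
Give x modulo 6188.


Product of moduli M = 7 · 17 · 13 · 4 = 6188.
Merge one congruence at a time:
  Start: x ≡ 1 (mod 7).
  Combine with x ≡ 8 (mod 17); new modulus lcm = 119.
    Write x = 1 + 7·t and substitute into x ≡ 8 (mod 17): 7·t ≡ 8 − 1 = 7 (mod 17).
    The inverse of 7 mod 17 is 5 (since 7·5 = 35 = 2·17 + 1), so t ≡ 5·7 = 35 ≡ 1 (mod 17).
    Then x = 1 + 7·1 = 8, valid modulo lcm(7, 17) = 119: x ≡ 8 (mod 119).
  Combine with x ≡ 10 (mod 13); new modulus lcm = 1547.
    Write x = 8 + 119·t and substitute into x ≡ 10 (mod 13): 119·t ≡ 10 − 8 = 2 (mod 13).
    Reduce coefficients mod 13: 2·t ≡ 2 (mod 13).
    The inverse of 2 mod 13 is 7 (since 2·7 = 14 = 1·13 + 1), so t ≡ 7·2 = 14 ≡ 1 (mod 13).
    Then x = 8 + 119·1 = 127, valid modulo lcm(119, 13) = 1547: x ≡ 127 (mod 1547).
  Combine with x ≡ 2 (mod 4); new modulus lcm = 6188.
    Write x = 127 + 1547·t and substitute into x ≡ 2 (mod 4): 1547·t ≡ 2 − 127 = -125 (mod 4).
    Reduce coefficients mod 4: 3·t ≡ 3 (mod 4).
    The inverse of 3 mod 4 is 3 (since 3·3 = 9 = 2·4 + 1), so t ≡ 3·3 = 9 ≡ 1 (mod 4).
    Then x = 127 + 1547·1 = 1674, valid modulo lcm(1547, 4) = 6188: x ≡ 1674 (mod 6188).
Verify against each original: 1674 mod 7 = 1, 1674 mod 17 = 8, 1674 mod 13 = 10, 1674 mod 4 = 2.

x ≡ 1674 (mod 6188).


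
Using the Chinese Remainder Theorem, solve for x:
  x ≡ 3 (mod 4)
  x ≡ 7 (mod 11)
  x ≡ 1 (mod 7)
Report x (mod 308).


Moduli 4, 11, 7 are pairwise coprime; by CRT there is a unique solution modulo M = 4 · 11 · 7 = 308.
Solve pairwise, accumulating the modulus:
  Start with x ≡ 3 (mod 4).
  Combine with x ≡ 7 (mod 11): since gcd(4, 11) = 1, we get a unique residue mod 44.
    Write x = 3 + 4·t and substitute into x ≡ 7 (mod 11): 4·t ≡ 7 − 3 = 4 (mod 11).
    The inverse of 4 mod 11 is 3 (since 4·3 = 12 = 1·11 + 1), so t ≡ 3·4 = 12 ≡ 1 (mod 11).
    Then x = 3 + 4·1 = 7, valid modulo lcm(4, 11) = 44: x ≡ 7 (mod 44).
  Combine with x ≡ 1 (mod 7): since gcd(44, 7) = 1, we get a unique residue mod 308.
    Write x = 7 + 44·t and substitute into x ≡ 1 (mod 7): 44·t ≡ 1 − 7 = -6 (mod 7).
    Reduce coefficients mod 7: 2·t ≡ 1 (mod 7).
    The inverse of 2 mod 7 is 4 (since 2·4 = 8 = 1·7 + 1), so t ≡ 4·1 = 4 ≡ 4 (mod 7).
    Then x = 7 + 44·4 = 183, valid modulo lcm(44, 7) = 308: x ≡ 183 (mod 308).
Verify: 183 mod 4 = 3 ✓, 183 mod 11 = 7 ✓, 183 mod 7 = 1 ✓.

x ≡ 183 (mod 308).


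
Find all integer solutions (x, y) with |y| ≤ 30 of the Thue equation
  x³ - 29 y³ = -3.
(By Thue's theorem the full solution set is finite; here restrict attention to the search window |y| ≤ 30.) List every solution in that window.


The equation is x³ - 29y³ = -3. For fixed y, x³ = 29·y³ − 3, so a solution requires the RHS to be a perfect cube.
Strategy: iterate y from -30 to 30, compute RHS = 29·y³ − 3, and check whether it is a (positive or negative) perfect cube.
Check small values of y:
  y = 0: RHS = -3 is not a perfect cube.
  y = 1: RHS = 26 is not a perfect cube.
  y = -1: RHS = -32 is not a perfect cube.
  y = 2: RHS = 229 is not a perfect cube.
  y = -2: RHS = -235 is not a perfect cube.
  y = 3: RHS = 780 is not a perfect cube.
  y = -3: RHS = -786 is not a perfect cube.
Continuing the search up to |y| = 30 finds no solutions either.
No (x, y) in the scanned range satisfies the equation.

No integer solutions with |y| ≤ 30.


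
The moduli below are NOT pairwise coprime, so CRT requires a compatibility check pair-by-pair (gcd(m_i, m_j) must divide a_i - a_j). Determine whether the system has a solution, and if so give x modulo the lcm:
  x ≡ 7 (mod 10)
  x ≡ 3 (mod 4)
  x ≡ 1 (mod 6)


Moduli 10, 4, 6 are not pairwise coprime, so CRT works modulo lcm(m_i) when all pairwise compatibility conditions hold.
Pairwise compatibility: gcd(m_i, m_j) must divide a_i - a_j for every pair.
Merge one congruence at a time:
  Start: x ≡ 7 (mod 10).
  Combine with x ≡ 3 (mod 4): gcd(10, 4) = 2; 3 - 7 = -4, which IS divisible by 2, so compatible.
    Write x = 7 + 10·t and substitute into x ≡ 3 (mod 4): 10·t ≡ 3 − 7 = -4 (mod 4).
    Divide the congruence (and modulus) by g = 2: 5·t ≡ -2 (mod 2).
    Reduce coefficients mod 2: 1·t ≡ 0 (mod 2).
    So t ≡ 0 (mod 2).
    Then x = 7 + 10·0 = 7, valid modulo lcm(10, 4) = 20: x ≡ 7 (mod 20).
  Combine with x ≡ 1 (mod 6): gcd(20, 6) = 2; 1 - 7 = -6, which IS divisible by 2, so compatible.
    Write x = 7 + 20·t and substitute into x ≡ 1 (mod 6): 20·t ≡ 1 − 7 = -6 (mod 6).
    Divide the congruence (and modulus) by g = 2: 10·t ≡ -3 (mod 3).
    Reduce coefficients mod 3: 1·t ≡ 0 (mod 3).
    So t ≡ 0 (mod 3).
    Then x = 7 + 20·0 = 7, valid modulo lcm(20, 6) = 60: x ≡ 7 (mod 60).
Verify: 7 mod 10 = 7, 7 mod 4 = 3, 7 mod 6 = 1.

x ≡ 7 (mod 60).


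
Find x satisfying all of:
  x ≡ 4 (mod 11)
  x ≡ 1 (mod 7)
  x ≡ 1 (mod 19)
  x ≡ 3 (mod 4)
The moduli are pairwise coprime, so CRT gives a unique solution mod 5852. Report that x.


Product of moduli M = 11 · 7 · 19 · 4 = 5852.
Merge one congruence at a time:
  Start: x ≡ 4 (mod 11).
  Combine with x ≡ 1 (mod 7); new modulus lcm = 77.
    Write x = 4 + 11·t and substitute into x ≡ 1 (mod 7): 11·t ≡ 1 − 4 = -3 (mod 7).
    Reduce coefficients mod 7: 4·t ≡ 4 (mod 7).
    The inverse of 4 mod 7 is 2 (since 4·2 = 8 = 1·7 + 1), so t ≡ 2·4 = 8 ≡ 1 (mod 7).
    Then x = 4 + 11·1 = 15, valid modulo lcm(11, 7) = 77: x ≡ 15 (mod 77).
  Combine with x ≡ 1 (mod 19); new modulus lcm = 1463.
    Write x = 15 + 77·t and substitute into x ≡ 1 (mod 19): 77·t ≡ 1 − 15 = -14 (mod 19).
    Reduce coefficients mod 19: 1·t ≡ 5 (mod 19).
    So t ≡ 5 (mod 19).
    Then x = 15 + 77·5 = 400, valid modulo lcm(77, 19) = 1463: x ≡ 400 (mod 1463).
  Combine with x ≡ 3 (mod 4); new modulus lcm = 5852.
    Write x = 400 + 1463·t and substitute into x ≡ 3 (mod 4): 1463·t ≡ 3 − 400 = -397 (mod 4).
    Reduce coefficients mod 4: 3·t ≡ 3 (mod 4).
    The inverse of 3 mod 4 is 3 (since 3·3 = 9 = 2·4 + 1), so t ≡ 3·3 = 9 ≡ 1 (mod 4).
    Then x = 400 + 1463·1 = 1863, valid modulo lcm(1463, 4) = 5852: x ≡ 1863 (mod 5852).
Verify against each original: 1863 mod 11 = 4, 1863 mod 7 = 1, 1863 mod 19 = 1, 1863 mod 4 = 3.

x ≡ 1863 (mod 5852).
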